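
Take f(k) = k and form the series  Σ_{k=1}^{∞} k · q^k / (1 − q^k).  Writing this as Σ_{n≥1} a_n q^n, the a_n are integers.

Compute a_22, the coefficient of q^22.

a_22 = 36

[q^22] f(1)=1,f(2)=2,f(11)=11,f(22)=22 ⇒ 36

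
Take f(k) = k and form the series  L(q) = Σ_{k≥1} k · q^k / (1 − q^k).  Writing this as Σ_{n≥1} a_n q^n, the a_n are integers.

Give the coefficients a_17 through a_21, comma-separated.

n=17: 1·17 17·1  f→[1+17]=18
q^18  k|18↦f(k): 18:18 9:9 6:6 3:3 2:2 1:1  a_18=39
d|19:{1,19}  Σf=1+19=20
d|20:{20,10,5,4,2,1}  Σf=20+10+5+4+2+1=42
q^21  k|21↦f(k): 1:1 3:3 7:7 21:21  a_21=32

18, 39, 20, 42, 32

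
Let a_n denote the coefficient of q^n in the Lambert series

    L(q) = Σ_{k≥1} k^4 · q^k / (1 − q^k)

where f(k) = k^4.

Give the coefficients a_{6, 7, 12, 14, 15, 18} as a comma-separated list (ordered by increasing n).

q^6  k|6↦f(k): 1:1 2:16 3:81 6:1296  a_6=1394
d|7:{1,7}  Σf=1+2401=2402
q^12  k|12↦f(k): 12:20736 6:1296 4:256 3:81 2:16 1:1  a_12=22386
q^14  k|14↦f(k): 14:38416 7:2401 2:16 1:1  a_14=40834
n=15: 15·1 5·3 3·5 1·15  f→[50625+625+81+1]=51332
[q^18] f(1)=1,f(2)=16,f(3)=81,f(6)=1296,f(9)=6561,f(18)=104976 ⇒ 112931

1394, 2402, 22386, 40834, 51332, 112931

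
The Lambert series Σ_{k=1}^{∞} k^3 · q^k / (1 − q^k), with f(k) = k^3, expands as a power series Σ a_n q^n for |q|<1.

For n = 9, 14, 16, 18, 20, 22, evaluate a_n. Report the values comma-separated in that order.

[q^9] f(1)=1,f(3)=27,f(9)=729 ⇒ 757
n=14: 14·1 7·2 2·7 1·14  f→[2744+343+8+1]=3096
q^16  k|16↦f(k): 16:4096 8:512 4:64 2:8 1:1  a_16=4681
q^18  k|18↦f(k): 18:5832 9:729 6:216 3:27 2:8 1:1  a_18=6813
n=20: 20·1 10·2 5·4 4·5 2·10 1·20  f→[8000+1000+125+64+8+1]=9198
d|22:{22,11,2,1}  Σf=10648+1331+8+1=11988

757, 3096, 4681, 6813, 9198, 11988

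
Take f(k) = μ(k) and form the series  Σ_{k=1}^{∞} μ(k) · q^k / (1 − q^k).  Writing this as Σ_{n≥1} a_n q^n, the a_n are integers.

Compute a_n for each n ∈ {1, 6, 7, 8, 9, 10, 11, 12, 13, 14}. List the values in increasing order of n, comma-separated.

1, 0, 0, 0, 0, 0, 0, 0, 0, 0

[q^1] μ(1)=1 ⇒ 1
q^6  k|6↦μ(k): 6:1 3:-1 2:-1 1:1  a_6=0
n=7: 1·7 7·1  μ→[1+(-1)]=0
d|8:{8,4,2,1}  Σμ=0+0+(-1)+1=0
[q^9] μ(9)=0,μ(3)=-1,μ(1)=1 ⇒ 0
[q^10] μ(1)=1,μ(2)=-1,μ(5)=-1,μ(10)=1 ⇒ 0
q^11  k|11↦μ(k): 11:-1 1:1  a_11=0
d|12:{12,6,4,3,2,1}  Σμ=0+1+0+(-1)+(-1)+1=0
n=13: 13·1 1·13  μ→[(-1)+1]=0
d|14:{14,7,2,1}  Σμ=1+(-1)+(-1)+1=0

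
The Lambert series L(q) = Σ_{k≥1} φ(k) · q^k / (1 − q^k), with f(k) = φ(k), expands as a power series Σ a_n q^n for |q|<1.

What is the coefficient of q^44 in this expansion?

[q^44] φ(44)=20,φ(22)=10,φ(11)=10,φ(4)=2,φ(2)=1,φ(1)=1 ⇒ 44

a_44 = 44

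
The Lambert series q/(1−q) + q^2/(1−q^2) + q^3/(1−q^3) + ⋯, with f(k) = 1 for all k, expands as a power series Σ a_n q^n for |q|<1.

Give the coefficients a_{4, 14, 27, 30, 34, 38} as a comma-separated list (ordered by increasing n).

3, 4, 4, 8, 4, 4

[q^4] f(1)=1,f(2)=1,f(4)=1 ⇒ 3
q^14  k|14↦f(k): 14:1 7:1 2:1 1:1  a_14=4
d|27:{1,3,9,27}  Σf=1+1+1+1=4
d|30:{30,15,10,6,5,3,2,1}  Σf=1+1+1+1+1+1+1+1=8
q^34  k|34↦f(k): 34:1 17:1 2:1 1:1  a_34=4
q^38  k|38↦f(k): 1:1 2:1 19:1 38:1  a_38=4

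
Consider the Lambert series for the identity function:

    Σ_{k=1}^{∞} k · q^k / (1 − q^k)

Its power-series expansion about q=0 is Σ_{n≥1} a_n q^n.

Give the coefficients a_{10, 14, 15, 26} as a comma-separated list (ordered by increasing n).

q^10  k|10↦f(k): 10:10 5:5 2:2 1:1  a_10=18
[q^14] f(1)=1,f(2)=2,f(7)=7,f(14)=14 ⇒ 24
[q^15] f(15)=15,f(5)=5,f(3)=3,f(1)=1 ⇒ 24
n=26: 26·1 13·2 2·13 1·26  f→[26+13+2+1]=42

18, 24, 24, 42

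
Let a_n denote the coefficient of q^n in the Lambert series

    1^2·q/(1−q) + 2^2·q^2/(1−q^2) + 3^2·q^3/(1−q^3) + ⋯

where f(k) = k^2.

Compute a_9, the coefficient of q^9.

[q^9] f(1)=1,f(3)=9,f(9)=81 ⇒ 91

a_9 = 91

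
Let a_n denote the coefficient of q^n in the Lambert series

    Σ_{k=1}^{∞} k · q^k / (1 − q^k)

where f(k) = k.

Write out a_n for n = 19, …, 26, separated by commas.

d|19:{1,19}  Σf=1+19=20
[q^20] f(1)=1,f(2)=2,f(4)=4,f(5)=5,f(10)=10,f(20)=20 ⇒ 42
n=21: 21·1 7·3 3·7 1·21  f→[21+7+3+1]=32
n=22: 22·1 11·2 2·11 1·22  f→[22+11+2+1]=36
d|23:{23,1}  Σf=23+1=24
n=24: 1·24 2·12 3·8 4·6 6·4 8·3 12·2 24·1  f→[1+2+3+4+6+8+12+24]=60
q^25  k|25↦f(k): 1:1 5:5 25:25  a_25=31
[q^26] f(1)=1,f(2)=2,f(13)=13,f(26)=26 ⇒ 42

20, 42, 32, 36, 24, 60, 31, 42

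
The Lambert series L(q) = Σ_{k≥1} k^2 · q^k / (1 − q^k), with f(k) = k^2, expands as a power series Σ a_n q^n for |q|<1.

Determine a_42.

n=42: 1·42 2·21 3·14 6·7 7·6 14·3 21·2 42·1  f→[1+4+9+36+49+196+441+1764]=2500

a_42 = 2500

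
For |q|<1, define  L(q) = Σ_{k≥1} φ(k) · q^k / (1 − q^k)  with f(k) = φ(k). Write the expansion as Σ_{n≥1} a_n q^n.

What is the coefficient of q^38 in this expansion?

d|38:{1,2,19,38}  Σφ=1+1+18+18=38

a_38 = 38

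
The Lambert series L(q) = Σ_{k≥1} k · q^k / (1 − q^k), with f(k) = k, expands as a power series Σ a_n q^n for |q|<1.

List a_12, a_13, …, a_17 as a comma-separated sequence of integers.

q^12  k|12↦f(k): 1:1 2:2 3:3 4:4 6:6 12:12  a_12=28
q^13  k|13↦f(k): 1:1 13:13  a_13=14
q^14  k|14↦f(k): 1:1 2:2 7:7 14:14  a_14=24
[q^15] f(1)=1,f(3)=3,f(5)=5,f(15)=15 ⇒ 24
q^16  k|16↦f(k): 1:1 2:2 4:4 8:8 16:16  a_16=31
[q^17] f(17)=17,f(1)=1 ⇒ 18

28, 14, 24, 24, 31, 18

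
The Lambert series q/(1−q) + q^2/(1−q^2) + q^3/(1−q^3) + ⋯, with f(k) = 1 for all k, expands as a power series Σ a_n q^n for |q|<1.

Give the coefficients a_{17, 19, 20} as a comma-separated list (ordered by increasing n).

2, 2, 6

[q^17] f(1)=1,f(17)=1 ⇒ 2
q^19  k|19↦f(k): 19:1 1:1  a_19=2
n=20: 20·1 10·2 5·4 4·5 2·10 1·20  f→[1+1+1+1+1+1]=6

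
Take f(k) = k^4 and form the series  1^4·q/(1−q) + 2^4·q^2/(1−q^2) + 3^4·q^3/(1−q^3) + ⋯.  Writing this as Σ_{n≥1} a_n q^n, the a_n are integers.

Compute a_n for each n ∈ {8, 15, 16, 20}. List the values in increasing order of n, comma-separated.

q^8  k|8↦f(k): 8:4096 4:256 2:16 1:1  a_8=4369
d|15:{15,5,3,1}  Σf=50625+625+81+1=51332
n=16: 1·16 2·8 4·4 8·2 16·1  f→[1+16+256+4096+65536]=69905
n=20: 20·1 10·2 5·4 4·5 2·10 1·20  f→[160000+10000+625+256+16+1]=170898

4369, 51332, 69905, 170898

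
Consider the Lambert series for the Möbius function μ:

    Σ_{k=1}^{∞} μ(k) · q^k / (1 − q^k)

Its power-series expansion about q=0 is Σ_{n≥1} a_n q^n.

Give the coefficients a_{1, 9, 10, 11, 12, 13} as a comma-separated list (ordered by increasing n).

d|1:{1}  Σμ=1=1
q^9  k|9↦μ(k): 1:1 3:-1 9:0  a_9=0
q^10  k|10↦μ(k): 1:1 2:-1 5:-1 10:1  a_10=0
[q^11] μ(11)=-1,μ(1)=1 ⇒ 0
d|12:{12,6,4,3,2,1}  Σμ=0+1+0+(-1)+(-1)+1=0
[q^13] μ(1)=1,μ(13)=-1 ⇒ 0

1, 0, 0, 0, 0, 0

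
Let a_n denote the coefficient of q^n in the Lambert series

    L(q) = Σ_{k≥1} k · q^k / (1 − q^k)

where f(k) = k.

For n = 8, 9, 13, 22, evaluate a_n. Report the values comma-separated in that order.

15, 13, 14, 36

[q^8] f(8)=8,f(4)=4,f(2)=2,f(1)=1 ⇒ 15
q^9  k|9↦f(k): 9:9 3:3 1:1  a_9=13
d|13:{13,1}  Σf=13+1=14
n=22: 1·22 2·11 11·2 22·1  f→[1+2+11+22]=36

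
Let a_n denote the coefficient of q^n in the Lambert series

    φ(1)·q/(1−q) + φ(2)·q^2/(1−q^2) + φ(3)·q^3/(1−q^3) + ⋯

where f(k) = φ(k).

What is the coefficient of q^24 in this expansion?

n=24: 1·24 2·12 3·8 4·6 6·4 8·3 12·2 24·1  φ→[1+1+2+2+2+4+4+8]=24

a_24 = 24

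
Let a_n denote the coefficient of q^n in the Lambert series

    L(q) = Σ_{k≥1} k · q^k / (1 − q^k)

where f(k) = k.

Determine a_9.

q^9  k|9↦f(k): 9:9 3:3 1:1  a_9=13

a_9 = 13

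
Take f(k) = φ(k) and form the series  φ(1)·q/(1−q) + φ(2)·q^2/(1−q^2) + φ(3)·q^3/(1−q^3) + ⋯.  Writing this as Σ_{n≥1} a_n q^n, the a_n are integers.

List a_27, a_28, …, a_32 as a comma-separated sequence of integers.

q^27  k|27↦φ(k): 1:1 3:2 9:6 27:18  a_27=27
q^28  k|28↦φ(k): 28:12 14:6 7:6 4:2 2:1 1:1  a_28=28
q^29  k|29↦φ(k): 29:28 1:1  a_29=29
q^30  k|30↦φ(k): 30:8 15:8 10:4 6:2 5:4 3:2 2:1 1:1  a_30=30
q^31  k|31↦φ(k): 31:30 1:1  a_31=31
[q^32] φ(1)=1,φ(2)=1,φ(4)=2,φ(8)=4,φ(16)=8,φ(32)=16 ⇒ 32

27, 28, 29, 30, 31, 32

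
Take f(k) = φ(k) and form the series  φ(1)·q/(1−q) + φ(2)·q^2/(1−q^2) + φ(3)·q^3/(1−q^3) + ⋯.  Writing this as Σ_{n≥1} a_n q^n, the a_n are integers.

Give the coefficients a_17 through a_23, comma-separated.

q^17  k|17↦φ(k): 1:1 17:16  a_17=17
q^18  k|18↦φ(k): 1:1 2:1 3:2 6:2 9:6 18:6  a_18=18
d|19:{1,19}  Σφ=1+18=19
d|20:{20,10,5,4,2,1}  Σφ=8+4+4+2+1+1=20
[q^21] φ(21)=12,φ(7)=6,φ(3)=2,φ(1)=1 ⇒ 21
d|22:{1,2,11,22}  Σφ=1+1+10+10=22
q^23  k|23↦φ(k): 23:22 1:1  a_23=23

17, 18, 19, 20, 21, 22, 23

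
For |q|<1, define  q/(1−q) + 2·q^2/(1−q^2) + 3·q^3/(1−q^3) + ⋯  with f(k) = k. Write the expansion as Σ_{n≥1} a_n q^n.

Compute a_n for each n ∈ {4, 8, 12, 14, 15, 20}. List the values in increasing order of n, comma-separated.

n=4: 1·4 2·2 4·1  f→[1+2+4]=7
n=8: 1·8 2·4 4·2 8·1  f→[1+2+4+8]=15
[q^12] f(12)=12,f(6)=6,f(4)=4,f(3)=3,f(2)=2,f(1)=1 ⇒ 28
n=14: 14·1 7·2 2·7 1·14  f→[14+7+2+1]=24
n=15: 1·15 3·5 5·3 15·1  f→[1+3+5+15]=24
q^20  k|20↦f(k): 1:1 2:2 4:4 5:5 10:10 20:20  a_20=42

7, 15, 28, 24, 24, 42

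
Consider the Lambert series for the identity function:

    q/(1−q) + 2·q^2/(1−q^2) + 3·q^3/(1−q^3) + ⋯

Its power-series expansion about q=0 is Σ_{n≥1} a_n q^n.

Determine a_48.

a_48 = 124

d|48:{1,2,3,4,6,8,12,16,24,48}  Σf=1+2+3+4+6+8+12+16+24+48=124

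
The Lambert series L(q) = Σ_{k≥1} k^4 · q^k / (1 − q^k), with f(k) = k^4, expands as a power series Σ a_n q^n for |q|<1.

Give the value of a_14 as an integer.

a_14 = 40834

d|14:{1,2,7,14}  Σf=1+16+2401+38416=40834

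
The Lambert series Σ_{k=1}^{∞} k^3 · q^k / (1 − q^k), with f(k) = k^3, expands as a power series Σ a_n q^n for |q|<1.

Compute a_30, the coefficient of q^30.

a_30 = 31752

q^30  k|30↦f(k): 30:27000 15:3375 10:1000 6:216 5:125 3:27 2:8 1:1  a_30=31752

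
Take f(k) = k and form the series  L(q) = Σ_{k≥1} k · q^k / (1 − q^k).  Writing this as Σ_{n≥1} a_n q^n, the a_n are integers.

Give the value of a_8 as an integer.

n=8: 8·1 4·2 2·4 1·8  f→[8+4+2+1]=15

a_8 = 15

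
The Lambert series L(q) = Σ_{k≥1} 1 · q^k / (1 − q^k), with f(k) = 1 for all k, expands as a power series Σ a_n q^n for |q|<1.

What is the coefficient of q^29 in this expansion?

a_29 = 2

n=29: 1·29 29·1  f→[1+1]=2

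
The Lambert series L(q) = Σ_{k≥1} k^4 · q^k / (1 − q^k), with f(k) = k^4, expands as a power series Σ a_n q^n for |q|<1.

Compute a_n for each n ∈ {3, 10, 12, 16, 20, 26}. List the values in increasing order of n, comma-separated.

q^3  k|3↦f(k): 1:1 3:81  a_3=82
[q^10] f(1)=1,f(2)=16,f(5)=625,f(10)=10000 ⇒ 10642
d|12:{1,2,3,4,6,12}  Σf=1+16+81+256+1296+20736=22386
q^16  k|16↦f(k): 16:65536 8:4096 4:256 2:16 1:1  a_16=69905
n=20: 1·20 2·10 4·5 5·4 10·2 20·1  f→[1+16+256+625+10000+160000]=170898
q^26  k|26↦f(k): 1:1 2:16 13:28561 26:456976  a_26=485554

82, 10642, 22386, 69905, 170898, 485554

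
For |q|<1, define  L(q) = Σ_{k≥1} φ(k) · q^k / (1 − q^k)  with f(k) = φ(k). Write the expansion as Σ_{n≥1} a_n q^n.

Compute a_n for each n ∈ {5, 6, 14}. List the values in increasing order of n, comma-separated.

d|5:{1,5}  Σφ=1+4=5
n=6: 6·1 3·2 2·3 1·6  φ→[2+2+1+1]=6
q^14  k|14↦φ(k): 14:6 7:6 2:1 1:1  a_14=14

5, 6, 14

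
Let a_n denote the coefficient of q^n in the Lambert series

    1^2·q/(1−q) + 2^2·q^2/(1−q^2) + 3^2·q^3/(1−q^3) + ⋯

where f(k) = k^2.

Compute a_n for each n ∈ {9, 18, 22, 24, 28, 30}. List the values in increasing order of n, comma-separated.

91, 455, 610, 850, 1050, 1300

[q^9] f(1)=1,f(3)=9,f(9)=81 ⇒ 91
q^18  k|18↦f(k): 18:324 9:81 6:36 3:9 2:4 1:1  a_18=455
d|22:{22,11,2,1}  Σf=484+121+4+1=610
[q^24] f(24)=576,f(12)=144,f(8)=64,f(6)=36,f(4)=16,f(3)=9,f(2)=4,f(1)=1 ⇒ 850
q^28  k|28↦f(k): 28:784 14:196 7:49 4:16 2:4 1:1  a_28=1050
[q^30] f(1)=1,f(2)=4,f(3)=9,f(5)=25,f(6)=36,f(10)=100,f(15)=225,f(30)=900 ⇒ 1300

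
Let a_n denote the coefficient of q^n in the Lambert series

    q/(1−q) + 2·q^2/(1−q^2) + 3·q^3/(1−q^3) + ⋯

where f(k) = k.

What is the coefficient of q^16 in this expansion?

a_16 = 31

d|16:{1,2,4,8,16}  Σf=1+2+4+8+16=31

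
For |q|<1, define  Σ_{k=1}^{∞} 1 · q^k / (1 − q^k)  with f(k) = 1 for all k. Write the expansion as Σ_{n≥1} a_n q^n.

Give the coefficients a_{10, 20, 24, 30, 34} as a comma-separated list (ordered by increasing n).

4, 6, 8, 8, 4

[q^10] f(10)=1,f(5)=1,f(2)=1,f(1)=1 ⇒ 4
q^20  k|20↦f(k): 1:1 2:1 4:1 5:1 10:1 20:1  a_20=6
n=24: 24·1 12·2 8·3 6·4 4·6 3·8 2·12 1·24  f→[1+1+1+1+1+1+1+1]=8
n=30: 30·1 15·2 10·3 6·5 5·6 3·10 2·15 1·30  f→[1+1+1+1+1+1+1+1]=8
[q^34] f(1)=1,f(2)=1,f(17)=1,f(34)=1 ⇒ 4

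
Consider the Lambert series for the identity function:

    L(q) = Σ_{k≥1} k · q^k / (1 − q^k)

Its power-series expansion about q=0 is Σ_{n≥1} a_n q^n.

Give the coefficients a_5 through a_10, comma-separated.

6, 12, 8, 15, 13, 18

n=5: 1·5 5·1  f→[1+5]=6
d|6:{1,2,3,6}  Σf=1+2+3+6=12
q^7  k|7↦f(k): 1:1 7:7  a_7=8
[q^8] f(8)=8,f(4)=4,f(2)=2,f(1)=1 ⇒ 15
n=9: 9·1 3·3 1·9  f→[9+3+1]=13
n=10: 10·1 5·2 2·5 1·10  f→[10+5+2+1]=18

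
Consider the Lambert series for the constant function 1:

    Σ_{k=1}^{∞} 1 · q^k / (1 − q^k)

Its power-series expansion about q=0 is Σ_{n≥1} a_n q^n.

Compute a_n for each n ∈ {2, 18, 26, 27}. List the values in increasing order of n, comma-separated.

[q^2] f(1)=1,f(2)=1 ⇒ 2
q^18  k|18↦f(k): 1:1 2:1 3:1 6:1 9:1 18:1  a_18=6
n=26: 26·1 13·2 2·13 1·26  f→[1+1+1+1]=4
n=27: 27·1 9·3 3·9 1·27  f→[1+1+1+1]=4

2, 6, 4, 4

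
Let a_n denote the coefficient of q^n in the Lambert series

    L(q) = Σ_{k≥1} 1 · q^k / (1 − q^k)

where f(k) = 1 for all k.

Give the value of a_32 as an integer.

n=32: 1·32 2·16 4·8 8·4 16·2 32·1  f→[1+1+1+1+1+1]=6

a_32 = 6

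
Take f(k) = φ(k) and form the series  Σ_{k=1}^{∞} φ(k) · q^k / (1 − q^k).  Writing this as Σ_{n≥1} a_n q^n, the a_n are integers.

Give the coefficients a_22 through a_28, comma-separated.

[q^22] φ(22)=10,φ(11)=10,φ(2)=1,φ(1)=1 ⇒ 22
q^23  k|23↦φ(k): 23:22 1:1  a_23=23
n=24: 1·24 2·12 3·8 4·6 6·4 8·3 12·2 24·1  φ→[1+1+2+2+2+4+4+8]=24
[q^25] φ(25)=20,φ(5)=4,φ(1)=1 ⇒ 25
q^26  k|26↦φ(k): 1:1 2:1 13:12 26:12  a_26=26
d|27:{27,9,3,1}  Σφ=18+6+2+1=27
d|28:{1,2,4,7,14,28}  Σφ=1+1+2+6+6+12=28

22, 23, 24, 25, 26, 27, 28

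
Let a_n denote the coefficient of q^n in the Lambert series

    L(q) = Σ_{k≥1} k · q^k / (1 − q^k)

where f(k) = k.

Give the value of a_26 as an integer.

q^26  k|26↦f(k): 26:26 13:13 2:2 1:1  a_26=42

a_26 = 42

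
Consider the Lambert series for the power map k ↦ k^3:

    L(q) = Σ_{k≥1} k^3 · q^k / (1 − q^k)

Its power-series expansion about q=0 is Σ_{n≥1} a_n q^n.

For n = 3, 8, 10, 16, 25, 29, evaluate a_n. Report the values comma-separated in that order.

n=3: 1·3 3·1  f→[1+27]=28
d|8:{1,2,4,8}  Σf=1+8+64+512=585
[q^10] f(1)=1,f(2)=8,f(5)=125,f(10)=1000 ⇒ 1134
[q^16] f(1)=1,f(2)=8,f(4)=64,f(8)=512,f(16)=4096 ⇒ 4681
d|25:{1,5,25}  Σf=1+125+15625=15751
q^29  k|29↦f(k): 1:1 29:24389  a_29=24390

28, 585, 1134, 4681, 15751, 24390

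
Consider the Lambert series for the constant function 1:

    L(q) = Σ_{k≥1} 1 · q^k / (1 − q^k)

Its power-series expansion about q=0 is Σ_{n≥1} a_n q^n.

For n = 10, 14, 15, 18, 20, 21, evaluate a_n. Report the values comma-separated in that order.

4, 4, 4, 6, 6, 4

[q^10] f(1)=1,f(2)=1,f(5)=1,f(10)=1 ⇒ 4
n=14: 1·14 2·7 7·2 14·1  f→[1+1+1+1]=4
n=15: 15·1 5·3 3·5 1·15  f→[1+1+1+1]=4
d|18:{18,9,6,3,2,1}  Σf=1+1+1+1+1+1=6
q^20  k|20↦f(k): 20:1 10:1 5:1 4:1 2:1 1:1  a_20=6
d|21:{1,3,7,21}  Σf=1+1+1+1=4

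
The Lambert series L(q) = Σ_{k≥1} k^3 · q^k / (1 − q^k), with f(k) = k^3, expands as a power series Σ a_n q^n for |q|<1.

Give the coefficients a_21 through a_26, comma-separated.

[q^21] f(1)=1,f(3)=27,f(7)=343,f(21)=9261 ⇒ 9632
[q^22] f(1)=1,f(2)=8,f(11)=1331,f(22)=10648 ⇒ 11988
q^23  k|23↦f(k): 23:12167 1:1  a_23=12168
n=24: 24·1 12·2 8·3 6·4 4·6 3·8 2·12 1·24  f→[13824+1728+512+216+64+27+8+1]=16380
n=25: 1·25 5·5 25·1  f→[1+125+15625]=15751
d|26:{1,2,13,26}  Σf=1+8+2197+17576=19782

9632, 11988, 12168, 16380, 15751, 19782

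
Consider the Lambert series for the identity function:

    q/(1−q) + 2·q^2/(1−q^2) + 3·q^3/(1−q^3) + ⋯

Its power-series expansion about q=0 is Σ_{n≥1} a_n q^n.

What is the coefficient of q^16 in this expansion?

q^16  k|16↦f(k): 1:1 2:2 4:4 8:8 16:16  a_16=31

a_16 = 31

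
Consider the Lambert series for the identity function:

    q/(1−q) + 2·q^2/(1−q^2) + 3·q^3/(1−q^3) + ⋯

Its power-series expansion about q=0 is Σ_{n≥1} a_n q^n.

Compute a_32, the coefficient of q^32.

n=32: 1·32 2·16 4·8 8·4 16·2 32·1  f→[1+2+4+8+16+32]=63

a_32 = 63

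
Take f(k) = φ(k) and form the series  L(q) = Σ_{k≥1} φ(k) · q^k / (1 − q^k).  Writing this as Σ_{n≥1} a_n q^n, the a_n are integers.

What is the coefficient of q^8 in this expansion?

[q^8] φ(8)=4,φ(4)=2,φ(2)=1,φ(1)=1 ⇒ 8

a_8 = 8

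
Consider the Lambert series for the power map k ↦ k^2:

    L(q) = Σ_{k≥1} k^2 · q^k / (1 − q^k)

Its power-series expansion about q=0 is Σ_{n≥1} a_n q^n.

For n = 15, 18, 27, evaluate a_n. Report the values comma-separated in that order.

260, 455, 820

[q^15] f(1)=1,f(3)=9,f(5)=25,f(15)=225 ⇒ 260
q^18  k|18↦f(k): 1:1 2:4 3:9 6:36 9:81 18:324  a_18=455
n=27: 1·27 3·9 9·3 27·1  f→[1+9+81+729]=820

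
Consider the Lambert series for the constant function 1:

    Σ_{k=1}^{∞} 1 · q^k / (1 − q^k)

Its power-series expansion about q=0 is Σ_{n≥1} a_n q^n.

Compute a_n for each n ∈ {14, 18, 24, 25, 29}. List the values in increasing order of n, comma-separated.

q^14  k|14↦f(k): 14:1 7:1 2:1 1:1  a_14=4
[q^18] f(1)=1,f(2)=1,f(3)=1,f(6)=1,f(9)=1,f(18)=1 ⇒ 6
q^24  k|24↦f(k): 24:1 12:1 8:1 6:1 4:1 3:1 2:1 1:1  a_24=8
d|25:{25,5,1}  Σf=1+1+1=3
[q^29] f(1)=1,f(29)=1 ⇒ 2

4, 6, 8, 3, 2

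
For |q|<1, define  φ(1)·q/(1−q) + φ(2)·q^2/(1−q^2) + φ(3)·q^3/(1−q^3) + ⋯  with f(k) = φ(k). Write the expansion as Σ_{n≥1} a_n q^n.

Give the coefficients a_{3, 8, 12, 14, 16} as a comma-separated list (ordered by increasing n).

q^3  k|3↦φ(k): 3:2 1:1  a_3=3
n=8: 1·8 2·4 4·2 8·1  φ→[1+1+2+4]=8
q^12  k|12↦φ(k): 1:1 2:1 3:2 4:2 6:2 12:4  a_12=12
n=14: 14·1 7·2 2·7 1·14  φ→[6+6+1+1]=14
n=16: 16·1 8·2 4·4 2·8 1·16  φ→[8+4+2+1+1]=16

3, 8, 12, 14, 16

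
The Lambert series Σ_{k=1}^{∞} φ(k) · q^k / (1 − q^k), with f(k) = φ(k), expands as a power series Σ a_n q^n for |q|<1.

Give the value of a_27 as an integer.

[q^27] φ(1)=1,φ(3)=2,φ(9)=6,φ(27)=18 ⇒ 27

a_27 = 27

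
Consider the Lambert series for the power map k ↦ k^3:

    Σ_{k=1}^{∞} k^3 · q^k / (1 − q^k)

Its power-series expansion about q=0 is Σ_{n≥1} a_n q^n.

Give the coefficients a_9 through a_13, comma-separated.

q^9  k|9↦f(k): 1:1 3:27 9:729  a_9=757
[q^10] f(1)=1,f(2)=8,f(5)=125,f(10)=1000 ⇒ 1134
n=11: 1·11 11·1  f→[1+1331]=1332
d|12:{12,6,4,3,2,1}  Σf=1728+216+64+27+8+1=2044
n=13: 1·13 13·1  f→[1+2197]=2198

757, 1134, 1332, 2044, 2198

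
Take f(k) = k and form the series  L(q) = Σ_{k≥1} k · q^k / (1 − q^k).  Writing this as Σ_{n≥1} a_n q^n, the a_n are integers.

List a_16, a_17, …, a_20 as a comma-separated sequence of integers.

31, 18, 39, 20, 42

q^16  k|16↦f(k): 1:1 2:2 4:4 8:8 16:16  a_16=31
n=17: 1·17 17·1  f→[1+17]=18
n=18: 1·18 2·9 3·6 6·3 9·2 18·1  f→[1+2+3+6+9+18]=39
[q^19] f(1)=1,f(19)=19 ⇒ 20
d|20:{20,10,5,4,2,1}  Σf=20+10+5+4+2+1=42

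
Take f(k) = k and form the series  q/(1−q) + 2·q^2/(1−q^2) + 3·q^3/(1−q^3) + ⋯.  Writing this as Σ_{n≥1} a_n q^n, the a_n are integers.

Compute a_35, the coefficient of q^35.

[q^35] f(1)=1,f(5)=5,f(7)=7,f(35)=35 ⇒ 48

a_35 = 48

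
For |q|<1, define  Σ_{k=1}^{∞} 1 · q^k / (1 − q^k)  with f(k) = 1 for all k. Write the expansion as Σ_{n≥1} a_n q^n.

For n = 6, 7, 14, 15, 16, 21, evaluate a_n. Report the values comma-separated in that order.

4, 2, 4, 4, 5, 4

n=6: 6·1 3·2 2·3 1·6  f→[1+1+1+1]=4
n=7: 1·7 7·1  f→[1+1]=2
q^14  k|14↦f(k): 14:1 7:1 2:1 1:1  a_14=4
[q^15] f(1)=1,f(3)=1,f(5)=1,f(15)=1 ⇒ 4
q^16  k|16↦f(k): 1:1 2:1 4:1 8:1 16:1  a_16=5
d|21:{1,3,7,21}  Σf=1+1+1+1=4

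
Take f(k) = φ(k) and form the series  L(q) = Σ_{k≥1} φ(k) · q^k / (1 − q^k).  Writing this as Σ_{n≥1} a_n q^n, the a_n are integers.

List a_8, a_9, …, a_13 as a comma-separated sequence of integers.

n=8: 8·1 4·2 2·4 1·8  φ→[4+2+1+1]=8
[q^9] φ(9)=6,φ(3)=2,φ(1)=1 ⇒ 9
[q^10] φ(10)=4,φ(5)=4,φ(2)=1,φ(1)=1 ⇒ 10
d|11:{11,1}  Σφ=10+1=11
[q^12] φ(1)=1,φ(2)=1,φ(3)=2,φ(4)=2,φ(6)=2,φ(12)=4 ⇒ 12
n=13: 1·13 13·1  φ→[1+12]=13

8, 9, 10, 11, 12, 13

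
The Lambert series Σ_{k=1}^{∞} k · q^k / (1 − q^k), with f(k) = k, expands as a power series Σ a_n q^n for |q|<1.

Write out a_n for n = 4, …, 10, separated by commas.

q^4  k|4↦f(k): 4:4 2:2 1:1  a_4=7
q^5  k|5↦f(k): 5:5 1:1  a_5=6
[q^6] f(6)=6,f(3)=3,f(2)=2,f(1)=1 ⇒ 12
q^7  k|7↦f(k): 1:1 7:7  a_7=8
[q^8] f(8)=8,f(4)=4,f(2)=2,f(1)=1 ⇒ 15
[q^9] f(9)=9,f(3)=3,f(1)=1 ⇒ 13
[q^10] f(1)=1,f(2)=2,f(5)=5,f(10)=10 ⇒ 18

7, 6, 12, 8, 15, 13, 18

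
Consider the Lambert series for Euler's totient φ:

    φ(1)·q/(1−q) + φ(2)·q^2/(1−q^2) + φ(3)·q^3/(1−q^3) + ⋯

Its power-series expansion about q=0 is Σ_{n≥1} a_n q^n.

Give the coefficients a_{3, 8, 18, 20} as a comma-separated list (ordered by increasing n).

[q^3] φ(3)=2,φ(1)=1 ⇒ 3
d|8:{1,2,4,8}  Σφ=1+1+2+4=8
n=18: 1·18 2·9 3·6 6·3 9·2 18·1  φ→[1+1+2+2+6+6]=18
[q^20] φ(1)=1,φ(2)=1,φ(4)=2,φ(5)=4,φ(10)=4,φ(20)=8 ⇒ 20

3, 8, 18, 20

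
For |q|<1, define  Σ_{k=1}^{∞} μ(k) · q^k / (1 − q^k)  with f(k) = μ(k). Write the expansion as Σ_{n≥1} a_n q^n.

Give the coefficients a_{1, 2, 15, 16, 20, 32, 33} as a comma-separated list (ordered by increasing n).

n=1: 1·1  μ→[1]=1
n=2: 2·1 1·2  μ→[(-1)+1]=0
[q^15] μ(15)=1,μ(5)=-1,μ(3)=-1,μ(1)=1 ⇒ 0
n=16: 16·1 8·2 4·4 2·8 1·16  μ→[0+0+0+(-1)+1]=0
[q^20] μ(1)=1,μ(2)=-1,μ(4)=0,μ(5)=-1,μ(10)=1,μ(20)=0 ⇒ 0
q^32  k|32↦μ(k): 32:0 16:0 8:0 4:0 2:-1 1:1  a_32=0
[q^33] μ(33)=1,μ(11)=-1,μ(3)=-1,μ(1)=1 ⇒ 0

1, 0, 0, 0, 0, 0, 0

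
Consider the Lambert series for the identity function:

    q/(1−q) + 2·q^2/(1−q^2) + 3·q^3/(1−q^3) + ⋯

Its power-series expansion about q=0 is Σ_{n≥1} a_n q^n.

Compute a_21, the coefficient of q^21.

a_21 = 32

[q^21] f(21)=21,f(7)=7,f(3)=3,f(1)=1 ⇒ 32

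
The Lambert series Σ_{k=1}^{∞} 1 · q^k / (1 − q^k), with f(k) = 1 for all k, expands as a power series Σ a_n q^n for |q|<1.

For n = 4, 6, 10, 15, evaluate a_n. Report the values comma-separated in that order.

q^4  k|4↦f(k): 1:1 2:1 4:1  a_4=3
[q^6] f(1)=1,f(2)=1,f(3)=1,f(6)=1 ⇒ 4
n=10: 1·10 2·5 5·2 10·1  f→[1+1+1+1]=4
q^15  k|15↦f(k): 1:1 3:1 5:1 15:1  a_15=4

3, 4, 4, 4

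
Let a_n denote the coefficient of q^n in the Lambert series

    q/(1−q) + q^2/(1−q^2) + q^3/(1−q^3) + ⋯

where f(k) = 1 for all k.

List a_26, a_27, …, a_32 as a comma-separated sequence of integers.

q^26  k|26↦f(k): 26:1 13:1 2:1 1:1  a_26=4
d|27:{1,3,9,27}  Σf=1+1+1+1=4
n=28: 28·1 14·2 7·4 4·7 2·14 1·28  f→[1+1+1+1+1+1]=6
d|29:{29,1}  Σf=1+1=2
d|30:{1,2,3,5,6,10,15,30}  Σf=1+1+1+1+1+1+1+1=8
d|31:{1,31}  Σf=1+1=2
q^32  k|32↦f(k): 1:1 2:1 4:1 8:1 16:1 32:1  a_32=6

4, 4, 6, 2, 8, 2, 6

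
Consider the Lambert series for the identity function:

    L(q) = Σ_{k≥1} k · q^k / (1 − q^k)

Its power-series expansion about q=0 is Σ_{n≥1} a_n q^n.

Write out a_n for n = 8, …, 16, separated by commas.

[q^8] f(1)=1,f(2)=2,f(4)=4,f(8)=8 ⇒ 15
d|9:{1,3,9}  Σf=1+3+9=13
d|10:{10,5,2,1}  Σf=10+5+2+1=18
q^11  k|11↦f(k): 1:1 11:11  a_11=12
[q^12] f(12)=12,f(6)=6,f(4)=4,f(3)=3,f(2)=2,f(1)=1 ⇒ 28
d|13:{13,1}  Σf=13+1=14
[q^14] f(1)=1,f(2)=2,f(7)=7,f(14)=14 ⇒ 24
d|15:{1,3,5,15}  Σf=1+3+5+15=24
d|16:{1,2,4,8,16}  Σf=1+2+4+8+16=31

15, 13, 18, 12, 28, 14, 24, 24, 31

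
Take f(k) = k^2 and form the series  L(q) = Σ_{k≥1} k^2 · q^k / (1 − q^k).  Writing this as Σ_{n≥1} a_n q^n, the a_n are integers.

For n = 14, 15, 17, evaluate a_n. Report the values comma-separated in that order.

250, 260, 290

n=14: 1·14 2·7 7·2 14·1  f→[1+4+49+196]=250
q^15  k|15↦f(k): 1:1 3:9 5:25 15:225  a_15=260
d|17:{17,1}  Σf=289+1=290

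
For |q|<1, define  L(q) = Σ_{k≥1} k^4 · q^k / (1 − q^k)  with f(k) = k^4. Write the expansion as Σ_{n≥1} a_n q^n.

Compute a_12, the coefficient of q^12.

a_12 = 22386

q^12  k|12↦f(k): 12:20736 6:1296 4:256 3:81 2:16 1:1  a_12=22386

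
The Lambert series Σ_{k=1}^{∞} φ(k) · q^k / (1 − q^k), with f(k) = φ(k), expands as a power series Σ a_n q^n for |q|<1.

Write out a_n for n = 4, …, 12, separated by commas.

n=4: 4·1 2·2 1·4  φ→[2+1+1]=4
q^5  k|5↦φ(k): 5:4 1:1  a_5=5
d|6:{1,2,3,6}  Σφ=1+1+2+2=6
q^7  k|7↦φ(k): 7:6 1:1  a_7=7
n=8: 1·8 2·4 4·2 8·1  φ→[1+1+2+4]=8
[q^9] φ(1)=1,φ(3)=2,φ(9)=6 ⇒ 9
n=10: 1·10 2·5 5·2 10·1  φ→[1+1+4+4]=10
d|11:{11,1}  Σφ=10+1=11
d|12:{1,2,3,4,6,12}  Σφ=1+1+2+2+2+4=12

4, 5, 6, 7, 8, 9, 10, 11, 12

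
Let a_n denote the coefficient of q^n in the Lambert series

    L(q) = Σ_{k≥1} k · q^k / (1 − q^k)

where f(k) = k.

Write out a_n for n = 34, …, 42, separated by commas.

54, 48, 91, 38, 60, 56, 90, 42, 96

[q^34] f(1)=1,f(2)=2,f(17)=17,f(34)=34 ⇒ 54
n=35: 1·35 5·7 7·5 35·1  f→[1+5+7+35]=48
n=36: 36·1 18·2 12·3 9·4 6·6 4·9 3·12 2·18 1·36  f→[36+18+12+9+6+4+3+2+1]=91
n=37: 37·1 1·37  f→[37+1]=38
d|38:{38,19,2,1}  Σf=38+19+2+1=60
[q^39] f(39)=39,f(13)=13,f(3)=3,f(1)=1 ⇒ 56
d|40:{1,2,4,5,8,10,20,40}  Σf=1+2+4+5+8+10+20+40=90
q^41  k|41↦f(k): 41:41 1:1  a_41=42
[q^42] f(1)=1,f(2)=2,f(3)=3,f(6)=6,f(7)=7,f(14)=14,f(21)=21,f(42)=42 ⇒ 96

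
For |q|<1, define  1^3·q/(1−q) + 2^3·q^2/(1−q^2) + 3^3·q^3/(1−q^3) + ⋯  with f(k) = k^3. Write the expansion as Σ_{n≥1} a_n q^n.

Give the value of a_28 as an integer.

a_28 = 25112

n=28: 1·28 2·14 4·7 7·4 14·2 28·1  f→[1+8+64+343+2744+21952]=25112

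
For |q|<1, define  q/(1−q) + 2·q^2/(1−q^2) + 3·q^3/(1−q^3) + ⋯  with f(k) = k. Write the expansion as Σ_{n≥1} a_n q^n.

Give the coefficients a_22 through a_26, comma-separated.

36, 24, 60, 31, 42

n=22: 1·22 2·11 11·2 22·1  f→[1+2+11+22]=36
n=23: 1·23 23·1  f→[1+23]=24
d|24:{24,12,8,6,4,3,2,1}  Σf=24+12+8+6+4+3+2+1=60
d|25:{1,5,25}  Σf=1+5+25=31
n=26: 26·1 13·2 2·13 1·26  f→[26+13+2+1]=42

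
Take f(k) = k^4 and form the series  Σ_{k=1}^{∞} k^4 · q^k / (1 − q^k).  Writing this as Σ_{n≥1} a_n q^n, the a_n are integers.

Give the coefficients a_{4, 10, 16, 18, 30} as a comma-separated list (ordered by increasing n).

273, 10642, 69905, 112931, 872644

q^4  k|4↦f(k): 4:256 2:16 1:1  a_4=273
[q^10] f(10)=10000,f(5)=625,f(2)=16,f(1)=1 ⇒ 10642
n=16: 16·1 8·2 4·4 2·8 1·16  f→[65536+4096+256+16+1]=69905
q^18  k|18↦f(k): 18:104976 9:6561 6:1296 3:81 2:16 1:1  a_18=112931
[q^30] f(1)=1,f(2)=16,f(3)=81,f(5)=625,f(6)=1296,f(10)=10000,f(15)=50625,f(30)=810000 ⇒ 872644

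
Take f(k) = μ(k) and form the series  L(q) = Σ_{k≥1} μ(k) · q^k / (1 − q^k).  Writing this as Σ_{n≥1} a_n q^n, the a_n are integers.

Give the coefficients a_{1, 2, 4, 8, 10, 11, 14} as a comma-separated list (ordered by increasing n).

1, 0, 0, 0, 0, 0, 0

q^1  k|1↦μ(k): 1:1  a_1=1
[q^2] μ(1)=1,μ(2)=-1 ⇒ 0
[q^4] μ(4)=0,μ(2)=-1,μ(1)=1 ⇒ 0
n=8: 8·1 4·2 2·4 1·8  μ→[0+0+(-1)+1]=0
d|10:{10,5,2,1}  Σμ=1+(-1)+(-1)+1=0
[q^11] μ(1)=1,μ(11)=-1 ⇒ 0
n=14: 14·1 7·2 2·7 1·14  μ→[1+(-1)+(-1)+1]=0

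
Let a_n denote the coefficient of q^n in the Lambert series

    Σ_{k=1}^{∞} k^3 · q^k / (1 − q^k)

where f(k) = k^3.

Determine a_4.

q^4  k|4↦f(k): 1:1 2:8 4:64  a_4=73

a_4 = 73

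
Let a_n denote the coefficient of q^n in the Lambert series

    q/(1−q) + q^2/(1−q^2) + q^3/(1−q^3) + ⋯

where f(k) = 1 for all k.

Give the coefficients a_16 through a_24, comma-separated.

[q^16] f(16)=1,f(8)=1,f(4)=1,f(2)=1,f(1)=1 ⇒ 5
q^17  k|17↦f(k): 1:1 17:1  a_17=2
q^18  k|18↦f(k): 1:1 2:1 3:1 6:1 9:1 18:1  a_18=6
d|19:{19,1}  Σf=1+1=2
q^20  k|20↦f(k): 20:1 10:1 5:1 4:1 2:1 1:1  a_20=6
n=21: 1·21 3·7 7·3 21·1  f→[1+1+1+1]=4
n=22: 22·1 11·2 2·11 1·22  f→[1+1+1+1]=4
n=23: 23·1 1·23  f→[1+1]=2
d|24:{1,2,3,4,6,8,12,24}  Σf=1+1+1+1+1+1+1+1=8

5, 2, 6, 2, 6, 4, 4, 2, 8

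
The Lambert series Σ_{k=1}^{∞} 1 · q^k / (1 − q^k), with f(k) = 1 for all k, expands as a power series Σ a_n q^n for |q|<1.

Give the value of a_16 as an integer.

a_16 = 5

[q^16] f(1)=1,f(2)=1,f(4)=1,f(8)=1,f(16)=1 ⇒ 5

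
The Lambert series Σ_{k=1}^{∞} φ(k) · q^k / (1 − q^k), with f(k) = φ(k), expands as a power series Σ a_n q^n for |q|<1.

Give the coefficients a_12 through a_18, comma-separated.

n=12: 12·1 6·2 4·3 3·4 2·6 1·12  φ→[4+2+2+2+1+1]=12
d|13:{1,13}  Σφ=1+12=13
n=14: 1·14 2·7 7·2 14·1  φ→[1+1+6+6]=14
n=15: 15·1 5·3 3·5 1·15  φ→[8+4+2+1]=15
[q^16] φ(1)=1,φ(2)=1,φ(4)=2,φ(8)=4,φ(16)=8 ⇒ 16
d|17:{17,1}  Σφ=16+1=17
n=18: 1·18 2·9 3·6 6·3 9·2 18·1  φ→[1+1+2+2+6+6]=18

12, 13, 14, 15, 16, 17, 18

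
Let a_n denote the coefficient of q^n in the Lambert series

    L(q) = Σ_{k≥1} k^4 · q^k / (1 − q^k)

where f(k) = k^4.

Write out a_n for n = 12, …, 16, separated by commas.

22386, 28562, 40834, 51332, 69905

d|12:{12,6,4,3,2,1}  Σf=20736+1296+256+81+16+1=22386
[q^13] f(13)=28561,f(1)=1 ⇒ 28562
d|14:{14,7,2,1}  Σf=38416+2401+16+1=40834
n=15: 1·15 3·5 5·3 15·1  f→[1+81+625+50625]=51332
q^16  k|16↦f(k): 1:1 2:16 4:256 8:4096 16:65536  a_16=69905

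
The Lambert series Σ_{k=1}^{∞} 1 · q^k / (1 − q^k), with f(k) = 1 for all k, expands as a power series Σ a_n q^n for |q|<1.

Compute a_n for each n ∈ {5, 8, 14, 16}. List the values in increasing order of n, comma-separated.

2, 4, 4, 5

d|5:{1,5}  Σf=1+1=2
d|8:{1,2,4,8}  Σf=1+1+1+1=4
n=14: 14·1 7·2 2·7 1·14  f→[1+1+1+1]=4
q^16  k|16↦f(k): 1:1 2:1 4:1 8:1 16:1  a_16=5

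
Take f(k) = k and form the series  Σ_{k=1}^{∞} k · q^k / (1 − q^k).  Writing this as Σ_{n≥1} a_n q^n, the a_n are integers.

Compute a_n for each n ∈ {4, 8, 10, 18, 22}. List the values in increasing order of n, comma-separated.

7, 15, 18, 39, 36

[q^4] f(4)=4,f(2)=2,f(1)=1 ⇒ 7
[q^8] f(8)=8,f(4)=4,f(2)=2,f(1)=1 ⇒ 15
[q^10] f(10)=10,f(5)=5,f(2)=2,f(1)=1 ⇒ 18
q^18  k|18↦f(k): 18:18 9:9 6:6 3:3 2:2 1:1  a_18=39
n=22: 1·22 2·11 11·2 22·1  f→[1+2+11+22]=36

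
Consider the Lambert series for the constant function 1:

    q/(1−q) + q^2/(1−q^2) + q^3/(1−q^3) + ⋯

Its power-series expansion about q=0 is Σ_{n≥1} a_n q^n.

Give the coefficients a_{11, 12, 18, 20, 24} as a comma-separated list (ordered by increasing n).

2, 6, 6, 6, 8

q^11  k|11↦f(k): 1:1 11:1  a_11=2
n=12: 12·1 6·2 4·3 3·4 2·6 1·12  f→[1+1+1+1+1+1]=6
q^18  k|18↦f(k): 1:1 2:1 3:1 6:1 9:1 18:1  a_18=6
[q^20] f(20)=1,f(10)=1,f(5)=1,f(4)=1,f(2)=1,f(1)=1 ⇒ 6
q^24  k|24↦f(k): 1:1 2:1 3:1 4:1 6:1 8:1 12:1 24:1  a_24=8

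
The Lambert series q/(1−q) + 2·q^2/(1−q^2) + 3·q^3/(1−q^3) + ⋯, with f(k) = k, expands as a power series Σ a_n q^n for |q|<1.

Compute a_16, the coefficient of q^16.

n=16: 16·1 8·2 4·4 2·8 1·16  f→[16+8+4+2+1]=31

a_16 = 31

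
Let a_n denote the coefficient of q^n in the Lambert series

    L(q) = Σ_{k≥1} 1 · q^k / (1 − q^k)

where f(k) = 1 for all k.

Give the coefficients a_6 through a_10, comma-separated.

n=6: 1·6 2·3 3·2 6·1  f→[1+1+1+1]=4
[q^7] f(1)=1,f(7)=1 ⇒ 2
d|8:{8,4,2,1}  Σf=1+1+1+1=4
n=9: 9·1 3·3 1·9  f→[1+1+1]=3
n=10: 10·1 5·2 2·5 1·10  f→[1+1+1+1]=4

4, 2, 4, 3, 4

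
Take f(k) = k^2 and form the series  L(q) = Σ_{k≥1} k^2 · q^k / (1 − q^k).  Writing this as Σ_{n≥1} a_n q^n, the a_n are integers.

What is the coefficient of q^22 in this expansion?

n=22: 22·1 11·2 2·11 1·22  f→[484+121+4+1]=610

a_22 = 610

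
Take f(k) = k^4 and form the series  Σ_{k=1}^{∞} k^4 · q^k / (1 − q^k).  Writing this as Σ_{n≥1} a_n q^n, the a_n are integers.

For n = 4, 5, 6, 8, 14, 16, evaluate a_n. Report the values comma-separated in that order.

n=4: 1·4 2·2 4·1  f→[1+16+256]=273
[q^5] f(1)=1,f(5)=625 ⇒ 626
q^6  k|6↦f(k): 6:1296 3:81 2:16 1:1  a_6=1394
[q^8] f(8)=4096,f(4)=256,f(2)=16,f(1)=1 ⇒ 4369
n=14: 1·14 2·7 7·2 14·1  f→[1+16+2401+38416]=40834
d|16:{16,8,4,2,1}  Σf=65536+4096+256+16+1=69905

273, 626, 1394, 4369, 40834, 69905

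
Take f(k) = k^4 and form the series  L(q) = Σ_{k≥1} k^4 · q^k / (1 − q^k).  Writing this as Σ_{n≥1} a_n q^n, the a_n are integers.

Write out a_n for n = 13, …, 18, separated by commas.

28562, 40834, 51332, 69905, 83522, 112931

d|13:{1,13}  Σf=1+28561=28562
d|14:{14,7,2,1}  Σf=38416+2401+16+1=40834
q^15  k|15↦f(k): 1:1 3:81 5:625 15:50625  a_15=51332
[q^16] f(16)=65536,f(8)=4096,f(4)=256,f(2)=16,f(1)=1 ⇒ 69905
q^17  k|17↦f(k): 1:1 17:83521  a_17=83522
n=18: 18·1 9·2 6·3 3·6 2·9 1·18  f→[104976+6561+1296+81+16+1]=112931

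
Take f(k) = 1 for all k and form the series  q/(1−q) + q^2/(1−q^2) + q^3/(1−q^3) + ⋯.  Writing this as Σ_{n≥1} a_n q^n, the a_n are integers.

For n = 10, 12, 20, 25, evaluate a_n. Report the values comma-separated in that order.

d|10:{1,2,5,10}  Σf=1+1+1+1=4
n=12: 1·12 2·6 3·4 4·3 6·2 12·1  f→[1+1+1+1+1+1]=6
d|20:{20,10,5,4,2,1}  Σf=1+1+1+1+1+1=6
n=25: 1·25 5·5 25·1  f→[1+1+1]=3

4, 6, 6, 3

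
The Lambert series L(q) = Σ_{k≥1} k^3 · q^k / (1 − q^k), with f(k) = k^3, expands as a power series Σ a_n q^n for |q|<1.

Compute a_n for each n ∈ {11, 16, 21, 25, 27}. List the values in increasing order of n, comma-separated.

1332, 4681, 9632, 15751, 20440

q^11  k|11↦f(k): 1:1 11:1331  a_11=1332
q^16  k|16↦f(k): 1:1 2:8 4:64 8:512 16:4096  a_16=4681
d|21:{1,3,7,21}  Σf=1+27+343+9261=9632
n=25: 25·1 5·5 1·25  f→[15625+125+1]=15751
[q^27] f(1)=1,f(3)=27,f(9)=729,f(27)=19683 ⇒ 20440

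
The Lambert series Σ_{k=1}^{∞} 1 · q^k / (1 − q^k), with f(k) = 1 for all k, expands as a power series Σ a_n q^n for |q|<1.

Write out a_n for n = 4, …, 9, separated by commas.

3, 2, 4, 2, 4, 3

[q^4] f(1)=1,f(2)=1,f(4)=1 ⇒ 3
n=5: 1·5 5·1  f→[1+1]=2
[q^6] f(6)=1,f(3)=1,f(2)=1,f(1)=1 ⇒ 4
n=7: 1·7 7·1  f→[1+1]=2
[q^8] f(1)=1,f(2)=1,f(4)=1,f(8)=1 ⇒ 4
d|9:{9,3,1}  Σf=1+1+1=3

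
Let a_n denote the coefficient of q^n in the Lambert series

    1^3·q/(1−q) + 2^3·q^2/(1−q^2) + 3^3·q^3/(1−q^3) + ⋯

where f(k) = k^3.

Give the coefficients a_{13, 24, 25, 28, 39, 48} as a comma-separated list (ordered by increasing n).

2198, 16380, 15751, 25112, 61544, 131068

q^13  k|13↦f(k): 1:1 13:2197  a_13=2198
d|24:{24,12,8,6,4,3,2,1}  Σf=13824+1728+512+216+64+27+8+1=16380
n=25: 1·25 5·5 25·1  f→[1+125+15625]=15751
d|28:{1,2,4,7,14,28}  Σf=1+8+64+343+2744+21952=25112
[q^39] f(1)=1,f(3)=27,f(13)=2197,f(39)=59319 ⇒ 61544
n=48: 48·1 24·2 16·3 12·4 8·6 6·8 4·12 3·16 2·24 1·48  f→[110592+13824+4096+1728+512+216+64+27+8+1]=131068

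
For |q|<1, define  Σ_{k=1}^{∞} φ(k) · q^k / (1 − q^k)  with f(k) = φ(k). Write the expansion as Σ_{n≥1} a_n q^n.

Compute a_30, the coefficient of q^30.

q^30  k|30↦φ(k): 30:8 15:8 10:4 6:2 5:4 3:2 2:1 1:1  a_30=30

a_30 = 30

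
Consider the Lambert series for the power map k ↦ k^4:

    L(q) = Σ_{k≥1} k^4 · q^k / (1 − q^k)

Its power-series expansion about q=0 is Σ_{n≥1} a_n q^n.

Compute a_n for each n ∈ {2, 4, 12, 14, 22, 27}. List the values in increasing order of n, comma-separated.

17, 273, 22386, 40834, 248914, 538084

[q^2] f(2)=16,f(1)=1 ⇒ 17
d|4:{4,2,1}  Σf=256+16+1=273
n=12: 12·1 6·2 4·3 3·4 2·6 1·12  f→[20736+1296+256+81+16+1]=22386
q^14  k|14↦f(k): 14:38416 7:2401 2:16 1:1  a_14=40834
d|22:{1,2,11,22}  Σf=1+16+14641+234256=248914
q^27  k|27↦f(k): 27:531441 9:6561 3:81 1:1  a_27=538084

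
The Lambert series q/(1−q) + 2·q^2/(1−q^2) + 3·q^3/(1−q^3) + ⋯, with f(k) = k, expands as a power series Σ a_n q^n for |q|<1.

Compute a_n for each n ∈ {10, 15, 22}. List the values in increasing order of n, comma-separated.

18, 24, 36

[q^10] f(10)=10,f(5)=5,f(2)=2,f(1)=1 ⇒ 18
d|15:{1,3,5,15}  Σf=1+3+5+15=24
q^22  k|22↦f(k): 22:22 11:11 2:2 1:1  a_22=36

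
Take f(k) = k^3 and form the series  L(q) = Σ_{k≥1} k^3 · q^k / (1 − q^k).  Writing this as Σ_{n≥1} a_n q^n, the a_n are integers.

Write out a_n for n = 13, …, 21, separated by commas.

n=13: 1·13 13·1  f→[1+2197]=2198
d|14:{14,7,2,1}  Σf=2744+343+8+1=3096
n=15: 1·15 3·5 5·3 15·1  f→[1+27+125+3375]=3528
[q^16] f(16)=4096,f(8)=512,f(4)=64,f(2)=8,f(1)=1 ⇒ 4681
[q^17] f(17)=4913,f(1)=1 ⇒ 4914
d|18:{1,2,3,6,9,18}  Σf=1+8+27+216+729+5832=6813
n=19: 1·19 19·1  f→[1+6859]=6860
q^20  k|20↦f(k): 20:8000 10:1000 5:125 4:64 2:8 1:1  a_20=9198
q^21  k|21↦f(k): 21:9261 7:343 3:27 1:1  a_21=9632

2198, 3096, 3528, 4681, 4914, 6813, 6860, 9198, 9632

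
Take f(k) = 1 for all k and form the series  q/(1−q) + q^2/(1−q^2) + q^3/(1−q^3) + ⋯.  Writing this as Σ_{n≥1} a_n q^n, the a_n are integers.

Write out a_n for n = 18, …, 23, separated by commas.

6, 2, 6, 4, 4, 2

d|18:{18,9,6,3,2,1}  Σf=1+1+1+1+1+1=6
d|19:{1,19}  Σf=1+1=2
[q^20] f(1)=1,f(2)=1,f(4)=1,f(5)=1,f(10)=1,f(20)=1 ⇒ 6
q^21  k|21↦f(k): 1:1 3:1 7:1 21:1  a_21=4
[q^22] f(1)=1,f(2)=1,f(11)=1,f(22)=1 ⇒ 4
[q^23] f(23)=1,f(1)=1 ⇒ 2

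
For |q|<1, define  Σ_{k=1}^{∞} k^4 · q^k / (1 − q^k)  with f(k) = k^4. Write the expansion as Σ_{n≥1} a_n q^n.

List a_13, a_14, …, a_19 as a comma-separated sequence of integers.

28562, 40834, 51332, 69905, 83522, 112931, 130322

n=13: 1·13 13·1  f→[1+28561]=28562
n=14: 14·1 7·2 2·7 1·14  f→[38416+2401+16+1]=40834
d|15:{15,5,3,1}  Σf=50625+625+81+1=51332
[q^16] f(16)=65536,f(8)=4096,f(4)=256,f(2)=16,f(1)=1 ⇒ 69905
n=17: 1·17 17·1  f→[1+83521]=83522
[q^18] f(18)=104976,f(9)=6561,f(6)=1296,f(3)=81,f(2)=16,f(1)=1 ⇒ 112931
d|19:{19,1}  Σf=130321+1=130322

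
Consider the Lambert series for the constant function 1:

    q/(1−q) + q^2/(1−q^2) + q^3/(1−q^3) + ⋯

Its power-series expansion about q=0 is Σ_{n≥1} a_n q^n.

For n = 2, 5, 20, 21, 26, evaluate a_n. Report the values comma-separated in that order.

2, 2, 6, 4, 4

n=2: 1·2 2·1  f→[1+1]=2
[q^5] f(1)=1,f(5)=1 ⇒ 2
[q^20] f(1)=1,f(2)=1,f(4)=1,f(5)=1,f(10)=1,f(20)=1 ⇒ 6
d|21:{1,3,7,21}  Σf=1+1+1+1=4
n=26: 1·26 2·13 13·2 26·1  f→[1+1+1+1]=4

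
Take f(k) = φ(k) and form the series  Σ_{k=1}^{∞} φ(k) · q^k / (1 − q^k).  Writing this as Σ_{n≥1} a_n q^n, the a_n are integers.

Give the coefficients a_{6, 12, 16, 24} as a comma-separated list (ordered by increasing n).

d|6:{1,2,3,6}  Σφ=1+1+2+2=6
n=12: 12·1 6·2 4·3 3·4 2·6 1·12  φ→[4+2+2+2+1+1]=12
q^16  k|16↦φ(k): 1:1 2:1 4:2 8:4 16:8  a_16=16
n=24: 24·1 12·2 8·3 6·4 4·6 3·8 2·12 1·24  φ→[8+4+4+2+2+2+1+1]=24

6, 12, 16, 24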